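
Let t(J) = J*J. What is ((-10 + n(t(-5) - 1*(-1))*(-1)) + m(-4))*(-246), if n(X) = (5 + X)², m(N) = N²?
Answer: 234930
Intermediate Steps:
t(J) = J²
((-10 + n(t(-5) - 1*(-1))*(-1)) + m(-4))*(-246) = ((-10 + (5 + ((-5)² - 1*(-1)))²*(-1)) + (-4)²)*(-246) = ((-10 + (5 + (25 + 1))²*(-1)) + 16)*(-246) = ((-10 + (5 + 26)²*(-1)) + 16)*(-246) = ((-10 + 31²*(-1)) + 16)*(-246) = ((-10 + 961*(-1)) + 16)*(-246) = ((-10 - 961) + 16)*(-246) = (-971 + 16)*(-246) = -955*(-246) = 234930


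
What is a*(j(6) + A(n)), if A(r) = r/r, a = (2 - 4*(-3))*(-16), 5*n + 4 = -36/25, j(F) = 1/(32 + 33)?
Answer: -14784/65 ≈ -227.45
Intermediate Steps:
j(F) = 1/65
n = -136/125 (n = -4/5 + (-36/25)/5 = -4/5 + (-36*1/25)/5 = -4/5 + (1/5)*(-36/25) = -4/5 - 36/125 = -136/125 ≈ -1.0880)
a = -224 (a = (2 + 12)*(-16) = 14*(-16) = -224)
A(r) = 1
a*(j(6) + A(n)) = -224*(1/65 + 1) = -224*66/65 = -14784/65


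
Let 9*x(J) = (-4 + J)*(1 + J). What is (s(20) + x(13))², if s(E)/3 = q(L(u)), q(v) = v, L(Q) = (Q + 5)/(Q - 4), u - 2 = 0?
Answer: 49/4 ≈ 12.250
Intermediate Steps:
u = 2 (u = 2 + 0 = 2)
x(J) = (1 + J)*(-4 + J)/9 (x(J) = ((-4 + J)*(1 + J))/9 = ((1 + J)*(-4 + J))/9 = (1 + J)*(-4 + J)/9)
L(Q) = (5 + Q)/(-4 + Q)
s(E) = -21/2 (s(E) = 3*((5 + 2)/(-4 + 2)) = 3*(7/(-2)) = 3*(-½*7) = 3*(-7/2) = -21/2)
(s(20) + x(13))² = (-21/2 + (-4/9 - ⅓*13 + (⅑)*13²))² = (-21/2 + (-4/9 - 13/3 + (⅑)*169))² = (-21/2 + (-4/9 - 13/3 + 169/9))² = (-21/2 + 14)² = (7/2)² = 49/4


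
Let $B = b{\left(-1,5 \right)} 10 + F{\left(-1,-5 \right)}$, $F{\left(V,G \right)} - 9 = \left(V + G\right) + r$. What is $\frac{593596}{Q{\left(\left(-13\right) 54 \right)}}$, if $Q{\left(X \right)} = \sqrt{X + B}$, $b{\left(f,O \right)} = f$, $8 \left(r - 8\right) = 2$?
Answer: $- \frac{1187192 i \sqrt{2803}}{2803} \approx - 22424.0 i$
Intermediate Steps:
$r = \frac{33}{4}$ ($r = 8 + \frac{1}{8} \cdot 2 = 8 + \frac{1}{4} = \frac{33}{4} \approx 8.25$)
$F{\left(V,G \right)} = \frac{69}{4} + G + V$ ($F{\left(V,G \right)} = 9 + \left(\left(V + G\right) + \frac{33}{4}\right) = 9 + \left(\left(G + V\right) + \frac{33}{4}\right) = 9 + \left(\frac{33}{4} + G + V\right) = \frac{69}{4} + G + V$)
$B = \frac{5}{4}$ ($B = \left(-1\right) 10 - - \frac{45}{4} = -10 + \frac{45}{4} = \frac{5}{4} \approx 1.25$)
$Q{\left(X \right)} = \sqrt{\frac{5}{4} + X}$ ($Q{\left(X \right)} = \sqrt{X + \frac{5}{4}} = \sqrt{\frac{5}{4} + X}$)
$\frac{593596}{Q{\left(\left(-13\right) 54 \right)}} = \frac{593596}{\frac{1}{2} \sqrt{5 + 4 \left(\left(-13\right) 54\right)}} = \frac{593596}{\frac{1}{2} \sqrt{5 + 4 \left(-702\right)}} = \frac{593596}{\frac{1}{2} \sqrt{5 - 2808}} = \frac{593596}{\frac{1}{2} \sqrt{-2803}} = \frac{593596}{\frac{1}{2} i \sqrt{2803}} = 593596 \left(- \frac{2 i \sqrt{2803}}{2803}\right) = - \frac{1187192 i \sqrt{2803}}{2803}$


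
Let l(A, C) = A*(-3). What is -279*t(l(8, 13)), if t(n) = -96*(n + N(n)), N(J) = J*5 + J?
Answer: -4499712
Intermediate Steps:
N(J) = 6*J (N(J) = 5*J + J = 6*J)
l(A, C) = -3*A
t(n) = -672*n (t(n) = -96*(n + 6*n) = -672*n)
-279*t(l(8, 13)) = -(-187488)*(-3*8) = -(-187488)*(-24) = -279*16128 = -4499712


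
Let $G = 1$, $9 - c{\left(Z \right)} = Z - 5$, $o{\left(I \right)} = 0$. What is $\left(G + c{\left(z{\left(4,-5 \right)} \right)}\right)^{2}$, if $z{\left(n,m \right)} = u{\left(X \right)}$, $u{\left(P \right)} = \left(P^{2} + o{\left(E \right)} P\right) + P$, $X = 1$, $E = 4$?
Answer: $169$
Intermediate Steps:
$u{\left(P \right)} = P + P^{2}$ ($u{\left(P \right)} = \left(P^{2} + 0 P\right) + P = \left(P^{2} + 0\right) + P = P^{2} + P = P + P^{2}$)
$z{\left(n,m \right)} = 2$ ($z{\left(n,m \right)} = 1 \left(1 + 1\right) = 1 \cdot 2 = 2$)
$c{\left(Z \right)} = 14 - Z$ ($c{\left(Z \right)} = 9 - \left(Z - 5\right) = 9 - \left(-5 + Z\right) = 14 - Z$)
$\left(G + c{\left(z{\left(4,-5 \right)} \right)}\right)^{2} = \left(1 + \left(14 - 2\right)\right)^{2} = \left(1 + 12\right)^{2} = 13^{2} = 169$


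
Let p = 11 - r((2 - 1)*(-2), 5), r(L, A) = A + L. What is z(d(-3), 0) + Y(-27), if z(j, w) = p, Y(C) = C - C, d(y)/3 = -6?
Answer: 8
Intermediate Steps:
d(y) = -18 (d(y) = 3*(-6) = -18)
Y(C) = 0
p = 8 (p = 11 - (5 + (2 - 1)*(-2)) = 11 - (5 + 1*(-2)) = 11 - (5 - 2) = 11 - 1*3 = 11 - 3 = 8)
z(j, w) = 8
z(d(-3), 0) + Y(-27) = 8 + 0 = 8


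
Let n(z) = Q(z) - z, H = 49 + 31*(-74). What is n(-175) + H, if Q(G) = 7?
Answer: -2063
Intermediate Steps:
H = -2245 (H = 49 - 2294 = -2245)
n(z) = 7 - z
n(-175) + H = (7 - 1*(-175)) - 2245 = (7 + 175) - 2245 = 182 - 2245 = -2063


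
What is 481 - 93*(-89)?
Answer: 8758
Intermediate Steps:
481 - 93*(-89) = 481 + 8277 = 8758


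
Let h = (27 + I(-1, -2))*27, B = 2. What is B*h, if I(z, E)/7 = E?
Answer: 702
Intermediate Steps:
I(z, E) = 7*E
h = 351 (h = (27 + 7*(-2))*27 = (27 - 14)*27 = 13*27 = 351)
B*h = 2*351 = 702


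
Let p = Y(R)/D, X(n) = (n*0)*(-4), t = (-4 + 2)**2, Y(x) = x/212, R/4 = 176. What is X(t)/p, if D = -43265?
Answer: 0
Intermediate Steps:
R = 704 (R = 4*176 = 704)
Y(x) = x/212 (Y(x) = x*(1/212) = x/212)
t = 4 (t = (-2)**2 = 4)
X(n) = 0 (X(n) = 0*(-4) = 0)
p = -176/2293045 (p = ((1/212)*704)/(-43265) = (176/53)*(-1/43265) = -176/2293045 ≈ -7.6754e-5)
X(t)/p = 0/(-176/2293045) = 0*(-2293045/176) = 0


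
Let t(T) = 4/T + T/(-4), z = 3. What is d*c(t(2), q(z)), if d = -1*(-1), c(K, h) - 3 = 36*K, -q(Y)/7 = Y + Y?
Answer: 57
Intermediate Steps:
t(T) = 4/T - T/4 (t(T) = 4/T + T*(-¼) = 4/T - T/4)
q(Y) = -14*Y (q(Y) = -7*(Y + Y) = -14*Y)
c(K, h) = 3 + 36*K
d = 1
d*c(t(2), q(z)) = 1*(3 + 36*(4/2 - ¼*2)) = 1*(3 + 36*(4*(½) - ½)) = 1*(3 + 36*(2 - ½)) = 1*(3 + 36*(3/2)) = 1*(3 + 54) = 1*57 = 57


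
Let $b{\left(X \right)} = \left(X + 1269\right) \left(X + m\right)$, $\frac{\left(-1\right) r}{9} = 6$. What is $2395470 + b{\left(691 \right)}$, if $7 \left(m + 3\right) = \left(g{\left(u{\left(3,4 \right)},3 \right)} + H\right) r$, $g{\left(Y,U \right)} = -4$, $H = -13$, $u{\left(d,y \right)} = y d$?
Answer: $4000990$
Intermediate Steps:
$u{\left(d,y \right)} = d y$
$r = -54$ ($r = \left(-9\right) 6 = -54$)
$m = \frac{897}{7}$ ($m = -3 + \frac{\left(-4 - 13\right) \left(-54\right)}{7} = -3 + \frac{\left(-17\right) \left(-54\right)}{7} = -3 + \frac{1}{7} \cdot 918 = -3 + \frac{918}{7} = \frac{897}{7} \approx 128.14$)
$b{\left(X \right)} = \left(1269 + X\right) \left(\frac{897}{7} + X\right)$ ($b{\left(X \right)} = \left(X + 1269\right) \left(X + \frac{897}{7}\right) = \left(1269 + X\right) \left(\frac{897}{7} + X\right)$)
$2395470 + b{\left(691 \right)} = 2395470 + \left(\frac{1138293}{7} + 691^{2} + \frac{9780}{7} \cdot 691\right) = 2395470 + \left(\frac{1138293}{7} + 477481 + \frac{6757980}{7}\right) = 2395470 + 1605520 = 4000990$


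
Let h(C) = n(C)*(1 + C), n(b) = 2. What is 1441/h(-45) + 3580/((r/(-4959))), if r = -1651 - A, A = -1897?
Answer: -23676331/328 ≈ -72184.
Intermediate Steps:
r = 246 (r = -1651 - 1*(-1897) = -1651 + 1897 = 246)
h(C) = 2 + 2*C (h(C) = 2*(1 + C) = 2 + 2*C)
1441/h(-45) + 3580/((r/(-4959))) = 1441/(2 + 2*(-45)) + 3580/((246/(-4959))) = 1441/(2 - 90) + 3580/((246*(-1/4959))) = 1441/(-88) + 3580/(-82/1653) = 1441*(-1/88) + 3580*(-1653/82) = -131/8 - 2958870/41 = -23676331/328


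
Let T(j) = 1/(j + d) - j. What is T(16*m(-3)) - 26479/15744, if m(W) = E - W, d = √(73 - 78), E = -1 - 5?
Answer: 1683043285/36352896 - I*√5/2309 ≈ 46.297 - 0.00096841*I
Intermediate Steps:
E = -6
d = I*√5 (d = √(-5) = I*√5 ≈ 2.2361*I)
m(W) = -6 - W
T(j) = 1/(j + I*√5) - j
T(16*m(-3)) - 26479/15744 = (1 - (16*(-6 - 1*(-3)))² - I*16*(-6 - 1*(-3))*√5)/(16*(-6 - 1*(-3)) + I*√5) - 26479/15744 = (1 - (16*(-6 + 3))² - I*16*(-6 + 3)*√5)/(16*(-6 + 3) + I*√5) - 26479*1/15744 = (1 - (16*(-3))² - I*16*(-3)*√5)/(16*(-3) + I*√5) - 26479/15744 = (1 - 1*(-48)² - 1*I*(-48)*√5)/(-48 + I*√5) - 26479/15744 = (1 - 1*2304 + 48*I*√5)/(-48 + I*√5) - 26479/15744 = (1 - 2304 + 48*I*√5)/(-48 + I*√5) - 26479/15744 = (-2303 + 48*I*√5)/(-48 + I*√5) - 26479/15744 = -26479/15744 + (-2303 + 48*I*√5)/(-48 + I*√5)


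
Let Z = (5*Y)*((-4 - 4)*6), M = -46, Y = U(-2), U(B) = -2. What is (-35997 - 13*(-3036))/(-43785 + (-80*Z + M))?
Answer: -3471/82231 ≈ -0.042210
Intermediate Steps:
Y = -2
Z = 480 (Z = (5*(-2))*((-4 - 4)*6) = -(-80)*6 = -10*(-48) = 480)
(-35997 - 13*(-3036))/(-43785 + (-80*Z + M)) = (-35997 - 13*(-3036))/(-43785 + (-80*480 - 46)) = (-35997 + 39468)/(-43785 + (-38400 - 46)) = 3471/(-43785 - 38446) = 3471/(-82231) = 3471*(-1/82231) = -3471/82231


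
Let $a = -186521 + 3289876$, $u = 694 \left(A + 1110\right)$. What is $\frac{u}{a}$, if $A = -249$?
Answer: $\frac{597534}{3103355} \approx 0.19254$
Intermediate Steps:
$u = 597534$ ($u = 694 \left(-249 + 1110\right) = 694 \cdot 861 = 597534$)
$a = 3103355$
$\frac{u}{a} = \frac{597534}{3103355}$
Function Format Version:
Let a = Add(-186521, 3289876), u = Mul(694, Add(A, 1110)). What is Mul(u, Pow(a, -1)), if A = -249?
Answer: Rational(597534, 3103355) ≈ 0.19254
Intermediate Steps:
u = 597534 (u = Mul(694, Add(-249, 1110)) = Mul(694, 861) = 597534)
a = 3103355
Mul(u, Pow(a, -1)) = Mul(597534, Pow(3103355, -1)) = Mul(597534, Rational(1, 3103355)) = Rational(597534, 3103355)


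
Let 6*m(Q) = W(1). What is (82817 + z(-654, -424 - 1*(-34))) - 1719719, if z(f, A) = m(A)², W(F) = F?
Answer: -58928471/36 ≈ -1.6369e+6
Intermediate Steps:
m(Q) = ⅙ (m(Q) = (⅙)*1 = ⅙)
z(f, A) = 1/36 (z(f, A) = (⅙)² = 1/36)
(82817 + z(-654, -424 - 1*(-34))) - 1719719 = (82817 + 1/36) - 1719719 = 2981413/36 - 1719719 = -58928471/36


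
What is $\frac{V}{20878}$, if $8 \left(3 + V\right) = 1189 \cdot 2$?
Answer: $\frac{107}{7592} \approx 0.014094$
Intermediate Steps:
$V = \frac{1177}{4}$ ($V = -3 + \frac{1189 \cdot 2}{8} = -3 + \frac{1}{8} \cdot 2378 = -3 + \frac{1189}{4} = \frac{1177}{4} \approx 294.25$)
$\frac{V}{20878} = \frac{1177}{4 \cdot 20878} = \frac{1177}{4} \cdot \frac{1}{20878} = \frac{107}{7592}$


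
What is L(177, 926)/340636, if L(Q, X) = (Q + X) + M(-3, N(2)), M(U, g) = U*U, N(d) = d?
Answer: 278/85159 ≈ 0.0032645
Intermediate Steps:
M(U, g) = U²
L(Q, X) = 9 + Q + X (L(Q, X) = (Q + X) + (-3)² = (Q + X) + 9 = 9 + Q + X)
L(177, 926)/340636 = (9 + 177 + 926)/340636 = 1112*(1/340636) = 278/85159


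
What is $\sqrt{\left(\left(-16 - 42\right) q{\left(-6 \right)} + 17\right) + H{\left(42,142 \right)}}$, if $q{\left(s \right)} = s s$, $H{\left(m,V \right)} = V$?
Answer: $i \sqrt{1929} \approx 43.92 i$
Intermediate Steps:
$q{\left(s \right)} = s^{2}$
$\sqrt{\left(\left(-16 - 42\right) q{\left(-6 \right)} + 17\right) + H{\left(42,142 \right)}} = \sqrt{\left(\left(-16 - 42\right) \left(-6\right)^{2} + 17\right) + 142} = \sqrt{\left(\left(-58\right) 36 + 17\right) + 142} = \sqrt{\left(-2088 + 17\right) + 142} = \sqrt{-2071 + 142} = \sqrt{-1929} = i \sqrt{1929}$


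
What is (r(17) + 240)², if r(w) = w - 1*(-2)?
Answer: 67081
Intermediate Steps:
r(w) = 2 + w (r(w) = w + 2 = 2 + w)
(r(17) + 240)² = ((2 + 17) + 240)² = (19 + 240)² = 259² = 67081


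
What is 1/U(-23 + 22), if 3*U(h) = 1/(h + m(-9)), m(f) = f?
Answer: -30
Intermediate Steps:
U(h) = 1/(3*(-9 + h)) (U(h) = 1/(3*(h - 9)) = 1/(3*(-9 + h)))
1/U(-23 + 22) = 1/(1/(3*(-9 + (-23 + 22)))) = 1/(1/(3*(-9 - 1))) = 1/((⅓)/(-10)) = 1/((⅓)*(-⅒)) = 1/(-1/30) = -30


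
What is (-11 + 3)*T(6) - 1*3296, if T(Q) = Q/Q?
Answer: -3304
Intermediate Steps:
T(Q) = 1
(-11 + 3)*T(6) - 1*3296 = (-11 + 3)*1 - 1*3296 = -8*1 - 3296 = -8 - 3296 = -3304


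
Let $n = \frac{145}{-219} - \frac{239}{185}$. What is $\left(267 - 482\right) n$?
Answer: $\frac{3404138}{8103} \approx 420.11$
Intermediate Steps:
$n = - \frac{79166}{40515}$ ($n = 145 \left(- \frac{1}{219}\right) - \frac{239}{185} = - \frac{145}{219} - \frac{239}{185} = - \frac{79166}{40515} \approx -1.954$)
$\left(267 - 482\right) n = \left(267 - 482\right) \left(- \frac{79166}{40515}\right) = \left(-215\right) \left(- \frac{79166}{40515}\right) = \frac{3404138}{8103}$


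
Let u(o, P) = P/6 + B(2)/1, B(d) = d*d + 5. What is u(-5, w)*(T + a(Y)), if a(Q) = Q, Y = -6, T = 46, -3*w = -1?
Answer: 3260/9 ≈ 362.22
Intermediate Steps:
w = 1/3 (w = -1/3*(-1) = 1/3 ≈ 0.33333)
B(d) = 5 + d**2 (B(d) = d**2 + 5 = 5 + d**2)
u(o, P) = 9 + P/6 (u(o, P) = P/6 + (5 + 2**2)/1 = P*(1/6) + (5 + 4)*1 = P/6 + 9*1 = P/6 + 9 = 9 + P/6)
u(-5, w)*(T + a(Y)) = (9 + (1/6)*(1/3))*(46 - 6) = (9 + 1/18)*40 = (163/18)*40 = 3260/9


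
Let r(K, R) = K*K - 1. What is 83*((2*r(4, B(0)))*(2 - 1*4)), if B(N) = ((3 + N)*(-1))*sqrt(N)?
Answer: -4980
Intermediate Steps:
B(N) = sqrt(N)*(-3 - N) (B(N) = (-3 - N)*sqrt(N) = sqrt(N)*(-3 - N))
r(K, R) = -1 + K**2 (r(K, R) = K**2 - 1 = -1 + K**2)
83*((2*r(4, B(0)))*(2 - 1*4)) = 83*((2*(-1 + 4**2))*(2 - 1*4)) = 83*((2*(-1 + 16))*(2 - 4)) = 83*((2*15)*(-2)) = 83*(30*(-2)) = 83*(-60) = -4980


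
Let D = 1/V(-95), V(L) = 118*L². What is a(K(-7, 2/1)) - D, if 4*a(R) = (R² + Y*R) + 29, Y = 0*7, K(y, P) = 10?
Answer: 68689273/2129900 ≈ 32.250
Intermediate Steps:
Y = 0
D = 1/1064950 (D = 1/(118*(-95)²) = 1/(118*9025) = 1/1064950 ≈ 9.3901e-7)
a(R) = 29/4 + R²/4 (a(R) = ((R² + 0*R) + 29)/4 = ((R² + 0) + 29)/4 = (R² + 29)/4 = (29 + R²)/4 = 29/4 + R²/4)
a(K(-7, 2/1)) - D = (29/4 + (¼)*10²) - 1*1/1064950 = (29/4 + (¼)*100) - 1/1064950 = (29/4 + 25) - 1/1064950 = 129/4 - 1/1064950 = 68689273/2129900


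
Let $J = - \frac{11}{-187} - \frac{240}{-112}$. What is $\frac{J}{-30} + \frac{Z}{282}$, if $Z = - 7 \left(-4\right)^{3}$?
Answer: $\frac{127123}{83895} \approx 1.5153$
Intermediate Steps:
$J = \frac{262}{119}$ ($J = \left(-11\right) \left(- \frac{1}{187}\right) - - \frac{15}{7} = \frac{1}{17} + \frac{15}{7} = \frac{262}{119} \approx 2.2017$)
$Z = 448$ ($Z = \left(-7\right) \left(-64\right) = 448$)
$\frac{J}{-30} + \frac{Z}{282} = \frac{262}{119 \left(-30\right)} + \frac{448}{282} = \frac{262}{119} \left(- \frac{1}{30}\right) + 448 \cdot \frac{1}{282} = - \frac{131}{1785} + \frac{224}{141} = \frac{127123}{83895}$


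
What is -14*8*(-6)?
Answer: 672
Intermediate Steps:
-14*8*(-6) = -112*(-6) = 672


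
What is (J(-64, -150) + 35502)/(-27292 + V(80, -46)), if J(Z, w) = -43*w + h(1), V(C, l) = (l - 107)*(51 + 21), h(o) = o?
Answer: -41953/38308 ≈ -1.0951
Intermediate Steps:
V(C, l) = -7704 + 72*l (V(C, l) = (-107 + l)*72 = -7704 + 72*l)
J(Z, w) = 1 - 43*w (J(Z, w) = -43*w + 1 = 1 - 43*w)
(J(-64, -150) + 35502)/(-27292 + V(80, -46)) = ((1 - 43*(-150)) + 35502)/(-27292 + (-7704 + 72*(-46))) = ((1 + 6450) + 35502)/(-27292 + (-7704 - 3312)) = (6451 + 35502)/(-27292 - 11016) = 41953/(-38308) = 41953*(-1/38308) = -41953/38308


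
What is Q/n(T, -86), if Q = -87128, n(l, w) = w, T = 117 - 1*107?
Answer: 43564/43 ≈ 1013.1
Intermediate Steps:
T = 10 (T = 117 - 107 = 10)
Q/n(T, -86) = -87128/(-86) = -87128*(-1/86) = 43564/43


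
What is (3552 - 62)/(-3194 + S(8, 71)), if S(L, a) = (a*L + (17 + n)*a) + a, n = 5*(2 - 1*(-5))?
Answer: 3490/1137 ≈ 3.0695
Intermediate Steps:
n = 35 (n = 5*(2 + 5) = 5*7 = 35)
S(L, a) = 53*a + L*a (S(L, a) = (a*L + (17 + 35)*a) + a = (L*a + 52*a) + a = (52*a + L*a) + a = 53*a + L*a)
(3552 - 62)/(-3194 + S(8, 71)) = (3552 - 62)/(-3194 + 71*(53 + 8)) = 3490/(-3194 + 71*61) = 3490/(-3194 + 4331) = 3490/1137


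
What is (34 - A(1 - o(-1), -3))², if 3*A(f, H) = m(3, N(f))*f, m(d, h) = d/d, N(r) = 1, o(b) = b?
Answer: 10000/9 ≈ 1111.1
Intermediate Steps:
m(d, h) = 1
A(f, H) = f/3 (A(f, H) = (1*f)/3 = f/3)
(34 - A(1 - o(-1), -3))² = (34 - (1 - 1*(-1))/3)² = (34 - (1 + 1)/3)² = (34 - 2/3)² = (34 - 1*⅔)² = (34 - ⅔)² = (100/3)² = 10000/9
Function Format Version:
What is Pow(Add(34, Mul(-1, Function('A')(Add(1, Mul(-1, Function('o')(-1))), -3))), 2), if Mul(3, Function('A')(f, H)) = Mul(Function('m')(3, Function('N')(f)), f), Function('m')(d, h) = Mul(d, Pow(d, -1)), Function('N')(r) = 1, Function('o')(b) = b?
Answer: Rational(10000, 9) ≈ 1111.1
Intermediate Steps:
Function('m')(d, h) = 1
Function('A')(f, H) = Mul(Rational(1, 3), f) (Function('A')(f, H) = Mul(Rational(1, 3), Mul(1, f)) = Mul(Rational(1, 3), f))
Pow(Add(34, Mul(-1, Function('A')(Add(1, Mul(-1, Function('o')(-1))), -3))), 2) = Pow(Add(34, Mul(-1, Mul(Rational(1, 3), Add(1, Mul(-1, -1))))), 2) = Pow(Add(34, Mul(-1, Mul(Rational(1, 3), Add(1, 1)))), 2) = Pow(Add(34, Mul(-1, Mul(Rational(1, 3), 2))), 2) = Pow(Add(34, Mul(-1, Rational(2, 3))), 2) = Pow(Add(34, Rational(-2, 3)), 2) = Pow(Rational(100, 3), 2) = Rational(10000, 9)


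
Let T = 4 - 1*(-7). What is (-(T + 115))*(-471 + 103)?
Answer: 46368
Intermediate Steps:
T = 11 (T = 4 + 7 = 11)
(-(T + 115))*(-471 + 103) = (-(11 + 115))*(-471 + 103) = -1*126*(-368) = -126*(-368) = 46368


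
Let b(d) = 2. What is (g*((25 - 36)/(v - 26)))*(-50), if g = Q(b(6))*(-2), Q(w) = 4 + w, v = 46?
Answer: -330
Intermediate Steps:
g = -12 (g = (4 + 2)*(-2) = 6*(-2) = -12)
(g*((25 - 36)/(v - 26)))*(-50) = -12*(25 - 36)/(46 - 26)*(-50) = -(-132)/20*(-50) = -12*(-11/20)*(-50) = (33/5)*(-50) = -330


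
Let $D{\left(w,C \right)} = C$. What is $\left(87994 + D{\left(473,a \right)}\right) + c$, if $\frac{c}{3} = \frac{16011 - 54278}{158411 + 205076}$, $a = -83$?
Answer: $\frac{31954390856}{363487} \approx 87911.0$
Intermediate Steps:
$c = - \frac{114801}{363487}$ ($c = 3 \frac{16011 - 54278}{158411 + 205076} = 3 \left(- \frac{38267}{363487}\right) = - \frac{114801}{363487} \approx -0.31583$)
$\left(87994 + D{\left(473,a \right)}\right) + c = \left(87994 - 83\right) - \frac{114801}{363487} = 87911 - \frac{114801}{363487} = \frac{31954390856}{363487}$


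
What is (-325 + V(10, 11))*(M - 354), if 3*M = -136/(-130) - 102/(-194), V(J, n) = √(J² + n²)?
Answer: 33429995/291 - 6685999*√221/18915 ≈ 1.0962e+5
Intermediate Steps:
M = 9911/18915 (M = (-136/(-130) - 102/(-194))/3 = (-136*(-1/130) - 102*(-1/194))/3 = (68/65 + 51/97)/3 = (⅓)*(9911/6305) = 9911/18915 ≈ 0.52398)
(-325 + V(10, 11))*(M - 354) = (-325 + √(10² + 11²))*(9911/18915 - 354) = (-325 + √(100 + 121))*(-6685999/18915) = (-325 + √221)*(-6685999/18915) = 33429995/291 - 6685999*√221/18915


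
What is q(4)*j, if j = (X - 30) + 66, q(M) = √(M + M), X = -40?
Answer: -8*√2 ≈ -11.314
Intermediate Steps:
q(M) = √2*√M (q(M) = √(2*M) = √2*√M)
j = -4 (j = (-40 - 30) + 66 = -70 + 66 = -4)
q(4)*j = (√2*√4)*(-4) = (√2*2)*(-4) = (2*√2)*(-4) = -8*√2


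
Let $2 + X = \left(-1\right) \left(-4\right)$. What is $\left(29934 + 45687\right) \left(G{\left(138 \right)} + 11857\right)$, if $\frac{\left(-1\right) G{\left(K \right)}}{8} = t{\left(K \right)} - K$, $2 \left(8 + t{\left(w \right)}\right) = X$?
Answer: $984358557$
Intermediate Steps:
$X = 2$ ($X = -2 - -4 = -2 + 4 = 2$)
$t{\left(w \right)} = -7$ ($t{\left(w \right)} = -8 + \frac{1}{2} \cdot 2 = -8 + 1 = -7$)
$G{\left(K \right)} = 56 + 8 K$ ($G{\left(K \right)} = - 8 \left(-7 - K\right) = 56 + 8 K$)
$\left(29934 + 45687\right) \left(G{\left(138 \right)} + 11857\right) = \left(29934 + 45687\right) \left(\left(56 + 8 \cdot 138\right) + 11857\right) = 75621 \left(\left(56 + 1104\right) + 11857\right) = 75621 \left(1160 + 11857\right) = 75621 \cdot 13017 = 984358557$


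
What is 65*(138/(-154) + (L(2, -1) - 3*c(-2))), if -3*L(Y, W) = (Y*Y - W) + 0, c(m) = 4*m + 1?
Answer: 276835/231 ≈ 1198.4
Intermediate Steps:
c(m) = 1 + 4*m
L(Y, W) = -Y**2/3 + W/3 (L(Y, W) = -((Y*Y - W) + 0)/3 = -((Y**2 - W) + 0)/3 = -(Y**2 - W)/3 = -Y**2/3 + W/3)
65*(138/(-154) + (L(2, -1) - 3*c(-2))) = 65*(138/(-154) + ((-1/3*2**2 + (1/3)*(-1)) - 3*(1 + 4*(-2)))) = 65*(138*(-1/154) + ((-1/3*4 - 1/3) - 3*(1 - 8))) = 65*(-69/77 + ((-4/3 - 1/3) - 3*(-7))) = 65*(-69/77 + (-5/3 + 21)) = 65*(-69/77 + 58/3) = 65*(4259/231) = 276835/231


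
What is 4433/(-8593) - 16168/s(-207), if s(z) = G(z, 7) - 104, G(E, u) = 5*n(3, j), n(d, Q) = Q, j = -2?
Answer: 5324087/37677 ≈ 141.31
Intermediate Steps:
G(E, u) = -10 (G(E, u) = 5*(-2) = -10)
s(z) = -114 (s(z) = -10 - 104 = -114)
4433/(-8593) - 16168/s(-207) = 4433/(-8593) - 16168/(-114) = 4433*(-1/8593) - 16168*(-1/114) = -341/661 + 8084/57 = 5324087/37677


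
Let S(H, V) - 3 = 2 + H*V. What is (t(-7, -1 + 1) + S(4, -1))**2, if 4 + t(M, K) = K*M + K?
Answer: 9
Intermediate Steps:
t(M, K) = -4 + K + K*M (t(M, K) = -4 + (K*M + K) = -4 + (K + K*M) = -4 + K + K*M)
S(H, V) = 5 + H*V (S(H, V) = 3 + (2 + H*V) = 5 + H*V)
(t(-7, -1 + 1) + S(4, -1))**2 = ((-4 + (-1 + 1) + (-1 + 1)*(-7)) + (5 + 4*(-1)))**2 = ((-4 + 0 + 0*(-7)) + (5 - 4))**2 = ((-4 + 0 + 0) + 1)**2 = (-4 + 1)**2 = (-3)**2 = 9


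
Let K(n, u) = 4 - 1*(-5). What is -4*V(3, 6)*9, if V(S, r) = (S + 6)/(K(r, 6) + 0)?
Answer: -36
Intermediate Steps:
K(n, u) = 9 (K(n, u) = 4 + 5 = 9)
V(S, r) = 2/3 + S/9 (V(S, r) = (S + 6)/(9 + 0) = (6 + S)/9 = (6 + S)*(1/9) = 2/3 + S/9)
-4*V(3, 6)*9 = -4*(2/3 + (1/9)*3)*9 = -4*(2/3 + 1/3)*9 = -4*1*9 = -4*9 = -36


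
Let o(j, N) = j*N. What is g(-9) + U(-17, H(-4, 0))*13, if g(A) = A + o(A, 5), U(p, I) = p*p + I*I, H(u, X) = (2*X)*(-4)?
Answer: 3703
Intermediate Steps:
H(u, X) = -8*X
U(p, I) = I**2 + p**2 (U(p, I) = p**2 + I**2 = I**2 + p**2)
o(j, N) = N*j
g(A) = 6*A (g(A) = A + 5*A = 6*A)
g(-9) + U(-17, H(-4, 0))*13 = 6*(-9) + ((-8*0)**2 + (-17)**2)*13 = -54 + (0**2 + 289)*13 = -54 + (0 + 289)*13 = -54 + 289*13 = -54 + 3757 = 3703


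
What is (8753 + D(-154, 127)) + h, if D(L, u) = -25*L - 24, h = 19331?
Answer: 31910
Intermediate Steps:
D(L, u) = -24 - 25*L
(8753 + D(-154, 127)) + h = (8753 + (-24 - 25*(-154))) + 19331 = (8753 + (-24 + 3850)) + 19331 = (8753 + 3826) + 19331 = 12579 + 19331 = 31910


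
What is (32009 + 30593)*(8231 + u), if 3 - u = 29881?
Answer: -1355145494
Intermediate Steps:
u = -29878 (u = 3 - 1*29881 = 3 - 29881 = -29878)
(32009 + 30593)*(8231 + u) = (32009 + 30593)*(8231 - 29878) = 62602*(-21647) = -1355145494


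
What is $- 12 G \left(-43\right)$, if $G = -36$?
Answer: $-18576$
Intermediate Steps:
$- 12 G \left(-43\right) = \left(-12\right) \left(-36\right) \left(-43\right) = 432 \left(-43\right) = -18576$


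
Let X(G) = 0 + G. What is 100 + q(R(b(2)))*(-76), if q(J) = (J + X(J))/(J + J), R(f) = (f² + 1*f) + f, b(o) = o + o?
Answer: 24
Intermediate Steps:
b(o) = 2*o
X(G) = G
R(f) = f² + 2*f (R(f) = (f² + f) + f = (f + f²) + f = f² + 2*f)
q(J) = 1 (q(J) = (J + J)/(J + J) = (2*J)/((2*J)) = (2*J)*(1/(2*J)) = 1)
100 + q(R(b(2)))*(-76) = 100 + 1*(-76) = 100 - 76 = 24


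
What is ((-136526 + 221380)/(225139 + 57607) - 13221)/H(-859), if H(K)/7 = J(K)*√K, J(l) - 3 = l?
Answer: -934525003*I*√859/363832463372 ≈ -0.075281*I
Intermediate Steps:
J(l) = 3 + l
H(K) = 7*√K*(3 + K) (H(K) = 7*((3 + K)*√K) = 7*(√K*(3 + K)) = 7*√K*(3 + K))
((-136526 + 221380)/(225139 + 57607) - 13221)/H(-859) = ((-136526 + 221380)/(225139 + 57607) - 13221)/((7*√(-859)*(3 - 859))) = (84854/282746 - 13221)/((7*(I*√859)*(-856))) = (84854*(1/282746) - 13221)/((-5992*I*√859)) = (42427/141373 - 13221)*(I*√859/5147128) = -934525003*I*√859/363832463372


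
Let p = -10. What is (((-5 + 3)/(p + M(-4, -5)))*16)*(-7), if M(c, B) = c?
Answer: -16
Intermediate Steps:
(((-5 + 3)/(p + M(-4, -5)))*16)*(-7) = (((-5 + 3)/(-10 - 4))*16)*(-7) = (-2/(-14)*16)*(-7) = (-2*(-1/14)*16)*(-7) = ((⅐)*16)*(-7) = (16/7)*(-7) = -16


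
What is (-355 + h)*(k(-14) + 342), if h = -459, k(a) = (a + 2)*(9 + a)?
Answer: -327228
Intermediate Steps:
k(a) = (2 + a)*(9 + a)
(-355 + h)*(k(-14) + 342) = (-355 - 459)*((18 + (-14)² + 11*(-14)) + 342) = -814*((18 + 196 - 154) + 342) = -814*(60 + 342) = -814*402 = -327228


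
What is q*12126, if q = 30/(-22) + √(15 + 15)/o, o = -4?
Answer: -181890/11 - 6063*√30/2 ≈ -33140.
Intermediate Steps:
q = -15/11 - √30/4 (q = 30/(-22) + √(15 + 15)/(-4) = 30*(-1/22) + √30*(-¼) = -15/11 - √30/4 ≈ -2.7329)
q*12126 = (-15/11 - √30/4)*12126 = -181890/11 - 6063*√30/2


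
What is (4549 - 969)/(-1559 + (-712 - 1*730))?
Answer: -3580/3001 ≈ -1.1929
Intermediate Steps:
(4549 - 969)/(-1559 + (-712 - 1*730)) = 3580/(-1559 + (-712 - 730)) = 3580/(-1559 - 1442) = 3580/(-3001) = 3580*(-1/3001) = -3580/3001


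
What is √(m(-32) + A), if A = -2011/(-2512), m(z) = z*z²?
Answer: I*√12922859185/628 ≈ 181.02*I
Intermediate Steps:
m(z) = z³
A = 2011/2512 (A = -2011*(-1/2512) = 2011/2512 ≈ 0.80056)
√(m(-32) + A) = √((-32)³ + 2011/2512) = √(-32768 + 2011/2512) = √(-82311205/2512) = I*√12922859185/628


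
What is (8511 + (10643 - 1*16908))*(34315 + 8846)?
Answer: 96939606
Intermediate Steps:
(8511 + (10643 - 1*16908))*(34315 + 8846) = (8511 + (10643 - 16908))*43161 = (8511 - 6265)*43161 = 2246*43161 = 96939606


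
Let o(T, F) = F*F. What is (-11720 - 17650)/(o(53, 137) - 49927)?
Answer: 4895/5193 ≈ 0.94262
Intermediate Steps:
o(T, F) = F**2
(-11720 - 17650)/(o(53, 137) - 49927) = (-11720 - 17650)/(137**2 - 49927) = -29370/(18769 - 49927) = -29370/(-31158) = -29370*(-1/31158) = 4895/5193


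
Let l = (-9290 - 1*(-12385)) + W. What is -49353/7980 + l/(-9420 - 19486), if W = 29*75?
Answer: -244775403/38444980 ≈ -6.3669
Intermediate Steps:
W = 2175
l = 5270 (l = (-9290 - 1*(-12385)) + 2175 = (-9290 + 12385) + 2175 = 3095 + 2175 = 5270)
-49353/7980 + l/(-9420 - 19486) = -49353/7980 + 5270/(-9420 - 19486) = -49353*1/7980 + 5270/(-28906) = -16451/2660 + 5270*(-1/28906) = -16451/2660 - 2635/14453 = -244775403/38444980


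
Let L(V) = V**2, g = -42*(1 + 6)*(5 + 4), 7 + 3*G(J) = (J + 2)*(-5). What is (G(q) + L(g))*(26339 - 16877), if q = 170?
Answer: 66243717474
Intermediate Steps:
G(J) = -17/3 - 5*J/3 (G(J) = -7/3 + ((J + 2)*(-5))/3 = -7/3 + ((2 + J)*(-5))/3 = -7/3 + (-10 - 5*J)/3 = -7/3 + (-10/3 - 5*J/3) = -17/3 - 5*J/3)
g = -2646 (g = -294*9 = -42*63 = -2646)
(G(q) + L(g))*(26339 - 16877) = ((-17/3 - 5/3*170) + (-2646)**2)*(26339 - 16877) = ((-17/3 - 850/3) + 7001316)*9462 = (-289 + 7001316)*9462 = 7001027*9462 = 66243717474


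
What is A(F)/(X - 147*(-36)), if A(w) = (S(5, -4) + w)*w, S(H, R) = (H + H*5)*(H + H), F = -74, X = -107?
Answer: -16724/5185 ≈ -3.2255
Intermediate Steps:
S(H, R) = 12*H² (S(H, R) = (H + 5*H)*(2*H) = (6*H)*(2*H) = 12*H²)
A(w) = w*(300 + w) (A(w) = (12*5² + w)*w = (12*25 + w)*w = (300 + w)*w = w*(300 + w))
A(F)/(X - 147*(-36)) = (-74*(300 - 74))/(-107 - 147*(-36)) = (-74*226)/(-107 + 5292) = -16724/5185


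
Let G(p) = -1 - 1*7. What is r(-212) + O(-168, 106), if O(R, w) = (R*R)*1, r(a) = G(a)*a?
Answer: 29920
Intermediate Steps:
G(p) = -8 (G(p) = -1 - 7 = -8)
r(a) = -8*a
O(R, w) = R² (O(R, w) = R²*1 = R²)
r(-212) + O(-168, 106) = -8*(-212) + (-168)² = 1696 + 28224 = 29920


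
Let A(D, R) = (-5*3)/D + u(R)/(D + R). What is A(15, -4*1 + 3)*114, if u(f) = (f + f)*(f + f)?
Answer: -570/7 ≈ -81.429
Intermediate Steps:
u(f) = 4*f**2 (u(f) = (2*f)*(2*f) = 4*f**2)
A(D, R) = -15/D + 4*R**2/(D + R) (A(D, R) = (-5*3)/D + (4*R**2)/(D + R) = -15/D + 4*R**2/(D + R))
A(15, -4*1 + 3)*114 = ((-15*15 - 15*(-4*1 + 3) + 4*15*(-4*1 + 3)**2)/(15*(15 + (-4*1 + 3))))*114 = ((-225 - 15*(-4 + 3) + 4*15*(-4 + 3)**2)/(15*(15 + (-4 + 3))))*114 = ((-225 - 15*(-1) + 4*15*(-1)**2)/(15*(15 - 1)))*114 = ((1/15)*(-225 + 15 + 4*15*1)/14)*114 = ((1/15)*(1/14)*(-225 + 15 + 60))*114 = ((1/15)*(1/14)*(-150))*114 = -5/7*114 = -570/7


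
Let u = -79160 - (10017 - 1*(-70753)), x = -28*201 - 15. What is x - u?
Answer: 154287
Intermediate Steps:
x = -5643 (x = -5628 - 15 = -5643)
u = -159930 (u = -79160 - (10017 + 70753) = -79160 - 1*80770 = -79160 - 80770 = -159930)
x - u = -5643 - 1*(-159930) = -5643 + 159930 = 154287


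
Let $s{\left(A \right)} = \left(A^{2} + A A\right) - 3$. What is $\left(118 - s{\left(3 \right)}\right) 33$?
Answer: $3399$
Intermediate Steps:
$s{\left(A \right)} = -3 + 2 A^{2}$ ($s{\left(A \right)} = \left(A^{2} + A^{2}\right) - 3 = 2 A^{2} - 3 = -3 + 2 A^{2}$)
$\left(118 - s{\left(3 \right)}\right) 33 = \left(118 - \left(-3 + 2 \cdot 3^{2}\right)\right) 33 = \left(118 - \left(-3 + 2 \cdot 9\right)\right) 33 = \left(118 - \left(-3 + 18\right)\right) 33 = \left(118 - 15\right) 33 = 103 \cdot 33 = 3399$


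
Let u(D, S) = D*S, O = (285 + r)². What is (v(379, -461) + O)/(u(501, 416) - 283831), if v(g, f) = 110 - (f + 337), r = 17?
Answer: -91438/75415 ≈ -1.2125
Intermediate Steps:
O = 91204 (O = (285 + 17)² = 302² = 91204)
v(g, f) = -227 - f (v(g, f) = 110 - (337 + f) = 110 + (-337 - f) = -227 - f)
(v(379, -461) + O)/(u(501, 416) - 283831) = ((-227 - 1*(-461)) + 91204)/(501*416 - 283831) = ((-227 + 461) + 91204)/(208416 - 283831) = (234 + 91204)/(-75415) = 91438*(-1/75415) = -91438/75415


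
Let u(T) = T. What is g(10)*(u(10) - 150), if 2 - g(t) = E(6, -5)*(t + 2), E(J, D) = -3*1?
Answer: -5320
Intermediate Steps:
E(J, D) = -3
g(t) = 8 + 3*t (g(t) = 2 - (-3)*(t + 2) = 2 - (-3)*(2 + t) = 2 - (-6 - 3*t) = 2 + (6 + 3*t) = 8 + 3*t)
g(10)*(u(10) - 150) = (8 + 3*10)*(10 - 150) = (8 + 30)*(-140) = 38*(-140) = -5320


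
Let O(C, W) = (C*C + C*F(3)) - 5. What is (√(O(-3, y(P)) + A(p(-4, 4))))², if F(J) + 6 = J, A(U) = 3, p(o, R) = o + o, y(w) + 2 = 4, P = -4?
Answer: 16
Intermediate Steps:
y(w) = 2 (y(w) = -2 + 4 = 2)
p(o, R) = 2*o
F(J) = -6 + J
O(C, W) = -5 + C² - 3*C (O(C, W) = (C*C + C*(-6 + 3)) - 5 = (C² + C*(-3)) - 5 = (C² - 3*C) - 5 = -5 + C² - 3*C)
(√(O(-3, y(P)) + A(p(-4, 4))))² = (√((-5 + (-3)² - 3*(-3)) + 3))² = (√((-5 + 9 + 9) + 3))² = (√(13 + 3))² = (√16)² = 4² = 16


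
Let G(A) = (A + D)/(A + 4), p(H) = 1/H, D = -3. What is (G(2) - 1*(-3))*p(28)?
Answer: 17/168 ≈ 0.10119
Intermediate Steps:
G(A) = (-3 + A)/(4 + A) (G(A) = (A - 3)/(A + 4) = (-3 + A)/(4 + A))
(G(2) - 1*(-3))*p(28) = ((-3 + 2)/(4 + 2) - 1*(-3))/28 = (-1/6 + 3)*(1/28) = (17/6)*(1/28) = 17/168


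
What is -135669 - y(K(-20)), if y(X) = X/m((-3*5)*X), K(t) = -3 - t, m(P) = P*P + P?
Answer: -516898891/3810 ≈ -1.3567e+5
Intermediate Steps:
m(P) = P + P**2 (m(P) = P**2 + P = P + P**2)
y(X) = -1/(15*(1 - 15*X)) (y(X) = X/((((-3*5)*X)*(1 + (-3*5)*X))) = X/(((-15*X)*(1 - 15*X))) = X/((-15*X*(1 - 15*X))) = X*(-1/(15*X*(1 - 15*X))) = -1/(15*(1 - 15*X)))
-135669 - y(K(-20)) = -135669 - 1/(15*(-1 + 15*(-3 - 1*(-20)))) = -135669 - 1/(15*(-1 + 15*(-3 + 20))) = -135669 - 1/(15*(-1 + 15*17)) = -135669 - 1/(15*(-1 + 255)) = -135669 - 1/(15*254) = -135669 - 1*1/3810 = -135669 - 1/3810 = -516898891/3810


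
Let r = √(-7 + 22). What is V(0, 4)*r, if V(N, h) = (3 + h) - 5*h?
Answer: -13*√15 ≈ -50.349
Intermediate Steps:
V(N, h) = 3 - 4*h
r = √15 ≈ 3.8730
V(0, 4)*r = (3 - 4*4)*√15 = (3 - 16)*√15 = -13*√15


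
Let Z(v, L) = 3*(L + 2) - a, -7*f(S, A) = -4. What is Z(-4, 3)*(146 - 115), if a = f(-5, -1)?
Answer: 3131/7 ≈ 447.29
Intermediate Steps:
f(S, A) = 4/7 (f(S, A) = -⅐*(-4) = 4/7)
a = 4/7 ≈ 0.57143
Z(v, L) = 38/7 + 3*L (Z(v, L) = 3*(L + 2) - 1*4/7 = 3*(2 + L) - 4/7 = (6 + 3*L) - 4/7 = 38/7 + 3*L)
Z(-4, 3)*(146 - 115) = (38/7 + 3*3)*(146 - 115) = (38/7 + 9)*31 = (101/7)*31 = 3131/7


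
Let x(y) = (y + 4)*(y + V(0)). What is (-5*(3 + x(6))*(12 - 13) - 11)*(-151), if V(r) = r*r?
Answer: -45904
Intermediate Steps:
V(r) = r²
x(y) = y*(4 + y) (x(y) = (y + 4)*(y + 0²) = (4 + y)*(y + 0) = (4 + y)*y = y*(4 + y))
(-5*(3 + x(6))*(12 - 13) - 11)*(-151) = (-5*(3 + 6*(4 + 6))*(12 - 13) - 11)*(-151) = (-5*(3 + 6*10)*(-1) - 11)*(-151) = (-5*(3 + 60)*(-1) - 11)*(-151) = (-315*(-1) - 11)*(-151) = (-5*(-63) - 11)*(-151) = (315 - 11)*(-151) = 304*(-151) = -45904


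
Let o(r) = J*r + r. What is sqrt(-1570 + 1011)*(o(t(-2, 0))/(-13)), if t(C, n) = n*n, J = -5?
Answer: 0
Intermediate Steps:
t(C, n) = n**2
o(r) = -4*r (o(r) = -5*r + r = -4*r)
sqrt(-1570 + 1011)*(o(t(-2, 0))/(-13)) = sqrt(-1570 + 1011)*(-4*0**2/(-13)) = sqrt(-559)*(-4*0*(-1/13)) = (I*sqrt(559))*(0*(-1/13)) = (I*sqrt(559))*0 = 0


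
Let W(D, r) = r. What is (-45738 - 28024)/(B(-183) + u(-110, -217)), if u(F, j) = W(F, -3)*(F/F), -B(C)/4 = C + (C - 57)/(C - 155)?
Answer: -12465778/122721 ≈ -101.58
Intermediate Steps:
B(C) = -4*C - 4*(-57 + C)/(-155 + C) (B(C) = -4*(C + (C - 57)/(C - 155)) = -4*(C + (-57 + C)/(-155 + C)) = -4*C - 4*(-57 + C)/(-155 + C))
u(F, j) = -3 (u(F, j) = -3*F/F = -3*1 = -3)
(-45738 - 28024)/(B(-183) + u(-110, -217)) = (-45738 - 28024)/(4*(57 - 1*(-183)² + 154*(-183))/(-155 - 183) - 3) = -73762/(4*(57 - 1*33489 - 28182)/(-338) - 3) = -73762/(4*(-1/338)*(57 - 33489 - 28182) - 3) = -73762/(4*(-1/338)*(-61614) - 3) = -73762/(123228/169 - 3) = -73762/122721/169 = -73762*169/122721 = -12465778/122721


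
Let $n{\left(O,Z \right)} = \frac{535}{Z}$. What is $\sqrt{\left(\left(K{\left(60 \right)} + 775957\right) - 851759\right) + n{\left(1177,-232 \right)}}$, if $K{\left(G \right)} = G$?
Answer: $\frac{i \sqrt{1019215382}}{116} \approx 275.22 i$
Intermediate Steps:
$\sqrt{\left(\left(K{\left(60 \right)} + 775957\right) - 851759\right) + n{\left(1177,-232 \right)}} = \sqrt{\left(\left(60 + 775957\right) - 851759\right) + \frac{535}{-232}} = \sqrt{\left(776017 - 851759\right) + 535 \left(- \frac{1}{232}\right)} = \sqrt{-75742 - \frac{535}{232}} = \sqrt{- \frac{17572679}{232}} = \frac{i \sqrt{1019215382}}{116}$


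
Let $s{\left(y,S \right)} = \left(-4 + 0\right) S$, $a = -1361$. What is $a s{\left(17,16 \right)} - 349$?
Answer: $86755$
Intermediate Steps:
$s{\left(y,S \right)} = - 4 S$
$a s{\left(17,16 \right)} - 349 = - 1361 \left(\left(-4\right) 16\right) - 349 = \left(-1361\right) \left(-64\right) - 349 = 87104 - 349 = 86755$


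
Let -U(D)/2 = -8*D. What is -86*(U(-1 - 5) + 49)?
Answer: 4042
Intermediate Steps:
U(D) = 16*D (U(D) = -(-16)*D = 16*D)
-86*(U(-1 - 5) + 49) = -86*(16*(-1 - 5) + 49) = -86*(16*(-6) + 49) = -86*(-96 + 49) = -86*(-47) = 4042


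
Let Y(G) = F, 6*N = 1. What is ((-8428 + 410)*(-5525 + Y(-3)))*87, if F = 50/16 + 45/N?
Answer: 14654117745/4 ≈ 3.6635e+9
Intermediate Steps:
N = ⅙ (N = (⅙)*1 = ⅙ ≈ 0.16667)
F = 2185/8 (F = 50/16 + 45/(⅙) = 50*(1/16) + 45*6 = 25/8 + 270 = 2185/8 ≈ 273.13)
Y(G) = 2185/8
((-8428 + 410)*(-5525 + Y(-3)))*87 = ((-8428 + 410)*(-5525 + 2185/8))*87 = -8018*(-42015/8)*87 = (168438135/4)*87 = 14654117745/4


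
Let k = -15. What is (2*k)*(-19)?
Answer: 570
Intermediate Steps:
(2*k)*(-19) = (2*(-15))*(-19) = -30*(-19) = 570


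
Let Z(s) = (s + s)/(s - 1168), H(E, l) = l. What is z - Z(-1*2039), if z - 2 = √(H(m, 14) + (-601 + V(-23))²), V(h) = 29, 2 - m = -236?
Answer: 2336/3207 + √327198 ≈ 572.74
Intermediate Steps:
m = 238 (m = 2 - 1*(-236) = 2 + 236 = 238)
z = 2 + √327198 (z = 2 + √(14 + (-601 + 29)²) = 2 + √(14 + (-572)²) = 2 + √(14 + 327184) = 2 + √327198 ≈ 574.01)
Z(s) = 2*s/(-1168 + s) (Z(s) = (2*s)/(-1168 + s) = 2*s/(-1168 + s))
z - Z(-1*2039) = (2 + √327198) - 2*(-1*2039)/(-1168 - 1*2039) = (2 + √327198) - 2*(-2039)/(-1168 - 2039) = (2 + √327198) - 2*(-2039)/(-3207) = (2 + √327198) - 2*(-2039)*(-1)/3207 = (2 + √327198) - 1*4078/3207 = (2 + √327198) - 4078/3207 = 2336/3207 + √327198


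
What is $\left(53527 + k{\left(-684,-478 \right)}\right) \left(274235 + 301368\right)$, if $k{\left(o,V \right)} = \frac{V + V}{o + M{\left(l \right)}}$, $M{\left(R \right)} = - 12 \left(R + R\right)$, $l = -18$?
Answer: $\frac{277312368760}{9} \approx 3.0812 \cdot 10^{10}$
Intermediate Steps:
$M{\left(R \right)} = - 24 R$ ($M{\left(R \right)} = - 12 \cdot 2 R = - 24 R$)
$k{\left(o,V \right)} = \frac{2 V}{432 + o}$ ($k{\left(o,V \right)} = \frac{V + V}{o - -432} = \frac{2 V}{o + 432} = \frac{2 V}{432 + o}$)
$\left(53527 + k{\left(-684,-478 \right)}\right) \left(274235 + 301368\right) = \left(53527 + 2 \left(-478\right) \frac{1}{432 - 684}\right) \left(274235 + 301368\right) = \left(53527 + 2 \left(-478\right) \frac{1}{-252}\right) 575603 = \left(53527 + 2 \left(-478\right) \left(- \frac{1}{252}\right)\right) 575603 = \left(53527 + \frac{239}{63}\right) 575603 = \frac{3372440}{63} \cdot 575603 = \frac{277312368760}{9}$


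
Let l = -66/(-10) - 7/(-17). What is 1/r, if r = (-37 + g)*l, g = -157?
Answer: -85/115624 ≈ -0.00073514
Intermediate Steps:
l = 596/85 (l = -66*(-1/10) - 7*(-1/17) = 33/5 + 7/17 = 596/85 ≈ 7.0118)
r = -115624/85 (r = (-37 - 157)*(596/85) = -194*596/85 = -115624/85 ≈ -1360.3)
1/r = 1/(-115624/85) = -85/115624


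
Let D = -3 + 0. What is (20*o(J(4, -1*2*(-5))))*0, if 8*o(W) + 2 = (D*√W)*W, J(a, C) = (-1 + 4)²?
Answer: 0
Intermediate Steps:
D = -3
J(a, C) = 9 (J(a, C) = 3² = 9)
o(W) = -¼ - 3*W^(3/2)/8 (o(W) = -¼ + ((-3*√W)*W)/8 = -¼ + (-3*W^(3/2))/8 = -¼ - 3*W^(3/2)/8)
(20*o(J(4, -1*2*(-5))))*0 = (20*(-¼ - 3*9^(3/2)/8))*0 = (20*(-¼ - 3/8*27))*0 = (20*(-¼ - 81/8))*0 = (20*(-83/8))*0 = -415/2*0 = 0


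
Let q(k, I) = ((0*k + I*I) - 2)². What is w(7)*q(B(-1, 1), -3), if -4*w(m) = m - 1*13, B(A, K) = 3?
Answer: 147/2 ≈ 73.500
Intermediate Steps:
w(m) = 13/4 - m/4 (w(m) = -(m - 1*13)/4 = -(m - 13)/4 = -(-13 + m)/4 = 13/4 - m/4)
q(k, I) = (-2 + I²)² (q(k, I) = ((0 + I²) - 2)² = (I² - 2)² = (-2 + I²)²)
w(7)*q(B(-1, 1), -3) = (13/4 - ¼*7)*(-2 + (-3)²)² = (13/4 - 7/4)*(-2 + 9)² = (3/2)*7² = (3/2)*49 = 147/2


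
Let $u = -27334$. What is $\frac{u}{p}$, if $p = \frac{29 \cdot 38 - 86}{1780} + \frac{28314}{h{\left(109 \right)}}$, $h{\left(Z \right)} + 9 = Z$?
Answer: $- \frac{121636300}{1262513} \approx -96.345$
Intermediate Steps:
$h{\left(Z \right)} = -9 + Z$
$p = \frac{1262513}{4450}$ ($p = \frac{29 \cdot 38 - 86}{1780} + \frac{28314}{-9 + 109} = \left(1102 - 86\right) \frac{1}{1780} + \frac{28314}{100} = 1016 \cdot \frac{1}{1780} + 28314 \cdot \frac{1}{100} = \frac{254}{445} + \frac{14157}{50} = \frac{1262513}{4450} \approx 283.71$)
$\frac{u}{p} = - \frac{27334}{\frac{1262513}{4450}} = \left(-27334\right) \frac{4450}{1262513} = - \frac{121636300}{1262513}$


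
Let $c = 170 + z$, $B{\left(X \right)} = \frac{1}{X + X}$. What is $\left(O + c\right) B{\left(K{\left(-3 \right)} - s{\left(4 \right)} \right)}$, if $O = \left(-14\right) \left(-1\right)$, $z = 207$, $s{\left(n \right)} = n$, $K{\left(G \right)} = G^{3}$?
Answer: $- \frac{391}{62} \approx -6.3064$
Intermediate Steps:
$B{\left(X \right)} = \frac{1}{2 X}$
$O = 14$
$c = 377$ ($c = 170 + 207 = 377$)
$\left(O + c\right) B{\left(K{\left(-3 \right)} - s{\left(4 \right)} \right)} = \left(14 + 377\right) \frac{1}{2 \left(\left(-3\right)^{3} - 4\right)} = 391 \frac{1}{2 \left(-27 - 4\right)} = 391 \frac{1}{2 \left(-31\right)} = 391 \cdot \frac{1}{2} \left(- \frac{1}{31}\right) = 391 \left(- \frac{1}{62}\right) = - \frac{391}{62}$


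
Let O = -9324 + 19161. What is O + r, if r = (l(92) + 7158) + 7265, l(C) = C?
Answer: 24352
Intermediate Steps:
O = 9837
r = 14515 (r = (92 + 7158) + 7265 = 7250 + 7265 = 14515)
O + r = 9837 + 14515 = 24352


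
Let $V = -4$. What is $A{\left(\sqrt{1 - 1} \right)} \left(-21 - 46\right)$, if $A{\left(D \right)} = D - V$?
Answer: $-268$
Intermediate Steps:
$A{\left(D \right)} = 4 + D$ ($A{\left(D \right)} = D - -4 = D + 4 = 4 + D$)
$A{\left(\sqrt{1 - 1} \right)} \left(-21 - 46\right) = \left(4 + \sqrt{1 - 1}\right) \left(-21 - 46\right) = \left(4 + \sqrt{0}\right) \left(-67\right) = \left(4 + 0\right) \left(-67\right) = 4 \left(-67\right) = -268$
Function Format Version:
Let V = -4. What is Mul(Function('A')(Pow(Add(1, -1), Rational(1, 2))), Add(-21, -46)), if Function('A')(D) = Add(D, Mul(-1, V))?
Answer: -268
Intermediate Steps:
Function('A')(D) = Add(4, D) (Function('A')(D) = Add(D, Mul(-1, -4)) = Add(D, 4) = Add(4, D))
Mul(Function('A')(Pow(Add(1, -1), Rational(1, 2))), Add(-21, -46)) = Mul(Add(4, Pow(Add(1, -1), Rational(1, 2))), Add(-21, -46)) = Mul(Add(4, Pow(0, Rational(1, 2))), -67) = Mul(Add(4, 0), -67) = Mul(4, -67) = -268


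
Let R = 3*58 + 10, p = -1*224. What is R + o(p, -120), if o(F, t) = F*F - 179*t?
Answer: 71840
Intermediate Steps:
p = -224
o(F, t) = F² - 179*t
R = 184 (R = 174 + 10 = 184)
R + o(p, -120) = 184 + ((-224)² - 179*(-120)) = 184 + (50176 + 21480) = 184 + 71656 = 71840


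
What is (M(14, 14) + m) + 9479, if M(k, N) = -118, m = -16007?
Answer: -6646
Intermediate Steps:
(M(14, 14) + m) + 9479 = (-118 - 16007) + 9479 = -16125 + 9479 = -6646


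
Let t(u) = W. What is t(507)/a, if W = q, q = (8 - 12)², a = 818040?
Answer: 2/102255 ≈ 1.9559e-5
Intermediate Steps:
q = 16 (q = (-4)² = 16)
W = 16
t(u) = 16
t(507)/a = 16/818040 = 16*(1/818040) = 2/102255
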